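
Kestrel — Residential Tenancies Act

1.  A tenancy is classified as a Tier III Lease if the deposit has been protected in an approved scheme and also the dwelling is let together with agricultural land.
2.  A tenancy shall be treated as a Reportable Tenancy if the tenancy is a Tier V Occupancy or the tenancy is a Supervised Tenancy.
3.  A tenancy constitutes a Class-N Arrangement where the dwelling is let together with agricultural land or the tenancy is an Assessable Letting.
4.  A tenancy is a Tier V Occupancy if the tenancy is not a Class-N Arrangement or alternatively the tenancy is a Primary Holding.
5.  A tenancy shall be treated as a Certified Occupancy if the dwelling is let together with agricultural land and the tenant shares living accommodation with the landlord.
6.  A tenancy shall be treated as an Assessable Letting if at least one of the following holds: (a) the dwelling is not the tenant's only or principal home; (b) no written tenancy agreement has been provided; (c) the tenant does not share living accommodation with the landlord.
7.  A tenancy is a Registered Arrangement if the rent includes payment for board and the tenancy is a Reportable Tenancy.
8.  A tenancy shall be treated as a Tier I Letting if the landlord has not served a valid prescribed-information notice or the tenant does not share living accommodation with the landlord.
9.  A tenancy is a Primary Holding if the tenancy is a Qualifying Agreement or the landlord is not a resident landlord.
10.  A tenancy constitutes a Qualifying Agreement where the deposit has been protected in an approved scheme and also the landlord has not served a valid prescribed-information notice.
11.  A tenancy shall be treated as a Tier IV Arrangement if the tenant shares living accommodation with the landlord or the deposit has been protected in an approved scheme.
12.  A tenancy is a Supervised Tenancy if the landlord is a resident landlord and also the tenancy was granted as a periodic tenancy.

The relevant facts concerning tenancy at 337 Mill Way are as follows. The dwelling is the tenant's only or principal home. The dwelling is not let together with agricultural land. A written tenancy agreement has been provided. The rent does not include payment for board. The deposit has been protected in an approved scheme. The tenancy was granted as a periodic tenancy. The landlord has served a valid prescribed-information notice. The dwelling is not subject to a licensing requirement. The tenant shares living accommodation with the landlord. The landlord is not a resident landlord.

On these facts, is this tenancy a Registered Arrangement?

paragraph 6 — Assessable Letting: [the dwelling is not the tenant's only or principal home? no] OR [no written tenancy agreement has been provided? no] OR [the tenant does not share living accommodation with the landlord? no] → not satisfied.
paragraph 3 — Class-N Arrangement: [the dwelling is let together with agricultural land? no] OR [Assessable Letting (paragraph 6)? no] → not satisfied.
paragraph 10 — Qualifying Agreement: [the deposit has been protected in an approved scheme? yes] AND [the landlord has not served a valid prescribed-information notice? no] → not satisfied.
paragraph 9 — Primary Holding: [Qualifying Agreement (paragraph 10)? no] OR [the landlord is not a resident landlord? yes] → satisfied.
paragraph 4 — Tier V Occupancy: [not a Class-N Arrangement (paragraph 3)? yes] OR [Primary Holding (paragraph 9)? yes] → satisfied.
paragraph 12 — Supervised Tenancy: [the landlord is a resident landlord? no] AND [the tenancy was granted as a periodic tenancy? yes] → not satisfied.
paragraph 2 — Reportable Tenancy: [Tier V Occupancy (paragraph 4)? yes] OR [Supervised Tenancy (paragraph 12)? no] → satisfied.
paragraph 7 — Registered Arrangement: [the rent includes payment for board? no] AND [Reportable Tenancy (paragraph 2)? yes] → not satisfied.

No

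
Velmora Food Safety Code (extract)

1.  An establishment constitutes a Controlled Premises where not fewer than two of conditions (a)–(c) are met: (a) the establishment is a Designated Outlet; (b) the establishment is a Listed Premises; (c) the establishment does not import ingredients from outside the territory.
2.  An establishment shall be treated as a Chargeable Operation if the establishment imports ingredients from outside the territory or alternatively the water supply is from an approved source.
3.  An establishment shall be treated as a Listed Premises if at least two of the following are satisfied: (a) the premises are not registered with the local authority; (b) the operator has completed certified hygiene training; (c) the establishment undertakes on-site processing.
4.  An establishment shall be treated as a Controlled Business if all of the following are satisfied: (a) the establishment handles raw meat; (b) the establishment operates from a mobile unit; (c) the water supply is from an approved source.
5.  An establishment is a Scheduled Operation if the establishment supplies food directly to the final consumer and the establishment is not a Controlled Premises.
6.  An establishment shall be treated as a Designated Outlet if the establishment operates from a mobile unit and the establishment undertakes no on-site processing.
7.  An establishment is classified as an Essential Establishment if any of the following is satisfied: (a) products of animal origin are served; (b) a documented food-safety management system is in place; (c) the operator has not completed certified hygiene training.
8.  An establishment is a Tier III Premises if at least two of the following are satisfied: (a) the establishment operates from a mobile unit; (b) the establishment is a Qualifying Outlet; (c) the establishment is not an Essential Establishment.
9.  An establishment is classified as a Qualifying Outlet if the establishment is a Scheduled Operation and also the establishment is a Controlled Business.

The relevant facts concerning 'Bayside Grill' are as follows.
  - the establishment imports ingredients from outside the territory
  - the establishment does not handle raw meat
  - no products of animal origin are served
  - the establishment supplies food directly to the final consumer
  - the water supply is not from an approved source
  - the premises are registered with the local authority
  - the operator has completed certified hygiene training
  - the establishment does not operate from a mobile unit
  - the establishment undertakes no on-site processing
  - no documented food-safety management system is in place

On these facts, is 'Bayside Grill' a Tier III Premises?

No

paragraph 6 — Designated Outlet: [the establishment operates from a mobile unit? no] AND [the establishment undertakes no on-site processing? yes] → not satisfied.
paragraph 3 — Listed Premises: the premises are not registered with the local authority? no; the operator has completed certified hygiene training? yes; the establishment undertakes on-site processing? no — 1 of 3 hold (need ≥2) → not satisfied.
paragraph 1 — Controlled Premises: Designated Outlet (paragraph 6)? no; Listed Premises (paragraph 3)? no; the establishment does not import ingredients from outside the territory? no — 0 of 3 hold (need ≥2) → not satisfied.
paragraph 5 — Scheduled Operation: [the establishment supplies food directly to the final consumer? yes] AND [not a Controlled Premises (paragraph 1)? yes] → satisfied.
paragraph 4 — Controlled Business: [the establishment handles raw meat? no] AND [the establishment operates from a mobile unit? no] AND [the water supply is from an approved source? no] → not satisfied.
paragraph 9 — Qualifying Outlet: [Scheduled Operation (paragraph 5)? yes] AND [Controlled Business (paragraph 4)? no] → not satisfied.
paragraph 7 — Essential Establishment: [products of animal origin are served? no] OR [a documented food-safety management system is in place? no] OR [the operator has not completed certified hygiene training? no] → not satisfied.
paragraph 8 — Tier III Premises: the establishment operates from a mobile unit? no; Qualifying Outlet (paragraph 9)? no; not an Essential Establishment (paragraph 7)? yes — 1 of 3 hold (need ≥2) → not satisfied.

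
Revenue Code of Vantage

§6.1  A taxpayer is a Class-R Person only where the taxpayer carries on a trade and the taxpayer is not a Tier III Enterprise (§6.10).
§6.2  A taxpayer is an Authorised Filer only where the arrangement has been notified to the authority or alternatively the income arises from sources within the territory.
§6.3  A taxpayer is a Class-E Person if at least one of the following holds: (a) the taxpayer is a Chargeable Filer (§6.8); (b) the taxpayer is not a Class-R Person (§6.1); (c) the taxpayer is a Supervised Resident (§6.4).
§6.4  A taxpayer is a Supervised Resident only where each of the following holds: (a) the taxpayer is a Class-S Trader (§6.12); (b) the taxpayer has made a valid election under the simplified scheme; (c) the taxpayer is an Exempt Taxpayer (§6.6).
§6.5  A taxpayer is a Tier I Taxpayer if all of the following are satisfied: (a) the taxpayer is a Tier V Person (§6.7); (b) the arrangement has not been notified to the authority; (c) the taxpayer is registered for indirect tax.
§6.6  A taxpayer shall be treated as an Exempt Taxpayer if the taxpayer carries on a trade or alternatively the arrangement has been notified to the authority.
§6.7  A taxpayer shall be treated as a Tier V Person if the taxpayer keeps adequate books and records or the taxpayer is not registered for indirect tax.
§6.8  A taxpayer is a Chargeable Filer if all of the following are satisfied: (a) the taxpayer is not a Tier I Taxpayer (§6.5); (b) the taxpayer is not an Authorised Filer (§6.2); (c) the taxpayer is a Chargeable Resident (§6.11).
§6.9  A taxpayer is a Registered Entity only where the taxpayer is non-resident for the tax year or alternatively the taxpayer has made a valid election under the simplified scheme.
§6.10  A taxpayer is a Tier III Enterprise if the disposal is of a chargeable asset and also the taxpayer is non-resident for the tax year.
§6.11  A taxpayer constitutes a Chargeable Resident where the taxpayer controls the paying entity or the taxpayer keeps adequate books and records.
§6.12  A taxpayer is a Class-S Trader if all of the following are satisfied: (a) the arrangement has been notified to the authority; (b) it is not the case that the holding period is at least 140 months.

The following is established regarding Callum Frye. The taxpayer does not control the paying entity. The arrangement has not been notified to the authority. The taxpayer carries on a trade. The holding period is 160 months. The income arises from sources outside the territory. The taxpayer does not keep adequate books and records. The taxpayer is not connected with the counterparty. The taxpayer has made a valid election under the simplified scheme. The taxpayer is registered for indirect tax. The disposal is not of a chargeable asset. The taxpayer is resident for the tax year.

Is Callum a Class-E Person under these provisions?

No

§6.7 — Tier V Person: [the taxpayer keeps adequate books and records? no] OR [the taxpayer is not registered for indirect tax? no] → not satisfied.
§6.5 — Tier I Taxpayer: [Tier V Person (§6.7)? no] AND [the arrangement has not been notified to the authority? yes] AND [the taxpayer is registered for indirect tax? yes] → not satisfied.
§6.2 — Authorised Filer: [the arrangement has been notified to the authority? no] OR [the income arises from sources within the territory? no] → not satisfied.
§6.11 — Chargeable Resident: [the taxpayer controls the paying entity? no] OR [the taxpayer keeps adequate books and records? no] → not satisfied.
§6.8 — Chargeable Filer: [not a Tier I Taxpayer (§6.5)? yes] AND [not an Authorised Filer (§6.2)? yes] AND [Chargeable Resident (§6.11)? no] → not satisfied.
§6.10 — Tier III Enterprise: [the disposal is of a chargeable asset? no] AND [the taxpayer is non-resident for the tax year? no] → not satisfied.
§6.1 — Class-R Person: [the taxpayer carries on a trade? yes] AND [not a Tier III Enterprise (§6.10)? yes] → satisfied.
§6.12 — Class-S Trader: [the arrangement has been notified to the authority? no] AND [holding period: 160 months ≥ 140 months? yes, so negated condition no] → not satisfied.
§6.6 — Exempt Taxpayer: [the taxpayer carries on a trade? yes] OR [the arrangement has been notified to the authority? no] → satisfied.
§6.4 — Supervised Resident: [Class-S Trader (§6.12)? no] AND [the taxpayer has made a valid election under the simplified scheme? yes] AND [Exempt Taxpayer (§6.6)? yes] → not satisfied.
§6.3 — Class-E Person: [Chargeable Filer (§6.8)? no] OR [not a Class-R Person (§6.1)? no] OR [Supervised Resident (§6.4)? no] → not satisfied.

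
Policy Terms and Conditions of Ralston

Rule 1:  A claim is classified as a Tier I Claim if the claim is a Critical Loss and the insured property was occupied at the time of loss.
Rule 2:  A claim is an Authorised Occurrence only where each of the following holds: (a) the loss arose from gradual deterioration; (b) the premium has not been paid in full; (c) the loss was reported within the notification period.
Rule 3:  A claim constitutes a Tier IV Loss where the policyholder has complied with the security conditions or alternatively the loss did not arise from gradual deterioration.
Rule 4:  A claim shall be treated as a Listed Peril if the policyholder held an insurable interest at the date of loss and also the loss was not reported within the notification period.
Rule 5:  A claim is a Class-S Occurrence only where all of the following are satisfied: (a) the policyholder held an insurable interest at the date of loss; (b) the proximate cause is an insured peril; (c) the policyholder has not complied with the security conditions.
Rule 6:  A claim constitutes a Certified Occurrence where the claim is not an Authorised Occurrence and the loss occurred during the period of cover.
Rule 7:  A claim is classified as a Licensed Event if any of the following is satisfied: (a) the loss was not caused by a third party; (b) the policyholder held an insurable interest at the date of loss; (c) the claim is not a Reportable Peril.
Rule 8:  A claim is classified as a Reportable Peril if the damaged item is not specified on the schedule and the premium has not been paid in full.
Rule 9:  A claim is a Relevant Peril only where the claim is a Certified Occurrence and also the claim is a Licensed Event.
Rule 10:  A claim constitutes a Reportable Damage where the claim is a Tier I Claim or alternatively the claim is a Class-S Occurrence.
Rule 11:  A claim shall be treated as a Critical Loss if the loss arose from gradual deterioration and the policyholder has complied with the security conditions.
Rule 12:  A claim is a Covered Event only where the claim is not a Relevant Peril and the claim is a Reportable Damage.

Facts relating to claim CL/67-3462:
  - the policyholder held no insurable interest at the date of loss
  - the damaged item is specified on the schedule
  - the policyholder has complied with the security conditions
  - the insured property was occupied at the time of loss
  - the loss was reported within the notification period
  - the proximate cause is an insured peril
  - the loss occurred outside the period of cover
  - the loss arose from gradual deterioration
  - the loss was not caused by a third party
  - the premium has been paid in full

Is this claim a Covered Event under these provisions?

Yes

rule 2 — Authorised Occurrence: [the loss arose from gradual deterioration? yes] AND [the premium has not been paid in full? no] AND [the loss was reported within the notification period? yes] → not satisfied.
rule 6 — Certified Occurrence: [not an Authorised Occurrence (rule 2)? yes] AND [the loss occurred during the period of cover? no] → not satisfied.
rule 8 — Reportable Peril: [the damaged item is not specified on the schedule? no] AND [the premium has not been paid in full? no] → not satisfied.
rule 7 — Licensed Event: [the loss was not caused by a third party? yes] OR [the policyholder held an insurable interest at the date of loss? no] OR [not a Reportable Peril (rule 8)? yes] → satisfied.
rule 9 — Relevant Peril: [Certified Occurrence (rule 6)? no] AND [Licensed Event (rule 7)? yes] → not satisfied.
rule 11 — Critical Loss: [the loss arose from gradual deterioration? yes] AND [the policyholder has complied with the security conditions? yes] → satisfied.
rule 1 — Tier I Claim: [Critical Loss (rule 11)? yes] AND [the insured property was occupied at the time of loss? yes] → satisfied.
rule 5 — Class-S Occurrence: [the policyholder held an insurable interest at the date of loss? no] AND [the proximate cause is an insured peril? yes] AND [the policyholder has not complied with the security conditions? no] → not satisfied.
rule 10 — Reportable Damage: [Tier I Claim (rule 1)? yes] OR [Class-S Occurrence (rule 5)? no] → satisfied.
rule 12 — Covered Event: [not a Relevant Peril (rule 9)? yes] AND [Reportable Damage (rule 10)? yes] → satisfied.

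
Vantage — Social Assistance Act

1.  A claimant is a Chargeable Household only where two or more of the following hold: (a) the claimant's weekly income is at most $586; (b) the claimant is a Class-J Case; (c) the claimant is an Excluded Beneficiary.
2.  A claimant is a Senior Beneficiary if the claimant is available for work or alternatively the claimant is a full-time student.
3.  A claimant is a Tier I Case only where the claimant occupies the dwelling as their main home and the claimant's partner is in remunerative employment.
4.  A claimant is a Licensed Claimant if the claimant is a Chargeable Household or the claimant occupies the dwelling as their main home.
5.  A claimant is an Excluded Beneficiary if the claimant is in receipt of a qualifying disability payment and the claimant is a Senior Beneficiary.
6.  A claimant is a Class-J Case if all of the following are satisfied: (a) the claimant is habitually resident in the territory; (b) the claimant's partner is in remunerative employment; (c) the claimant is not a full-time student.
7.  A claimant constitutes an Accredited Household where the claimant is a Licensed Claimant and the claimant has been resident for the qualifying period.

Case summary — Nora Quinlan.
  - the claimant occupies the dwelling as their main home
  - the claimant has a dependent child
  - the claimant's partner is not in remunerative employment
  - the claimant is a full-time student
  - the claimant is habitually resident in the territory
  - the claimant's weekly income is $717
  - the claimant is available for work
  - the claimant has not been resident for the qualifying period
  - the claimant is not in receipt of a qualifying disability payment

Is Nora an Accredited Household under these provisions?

paragraph 6 — Class-J Case: [the claimant is habitually resident in the territory? yes] AND [the claimant's partner is in remunerative employment? no] AND [the claimant is not a full-time student? no] → not satisfied.
paragraph 2 — Senior Beneficiary: [the claimant is available for work? yes] OR [the claimant is a full-time student? yes] → satisfied.
paragraph 5 — Excluded Beneficiary: [the claimant is in receipt of a qualifying disability payment? no] AND [Senior Beneficiary (paragraph 2)? yes] → not satisfied.
paragraph 1 — Chargeable Household: claimant's weekly income: $717 ≤ $586? no; Class-J Case (paragraph 6)? no; Excluded Beneficiary (paragraph 5)? no — 0 of 3 hold (need ≥2) → not satisfied.
paragraph 4 — Licensed Claimant: [Chargeable Household (paragraph 1)? no] OR [the claimant occupies the dwelling as their main home? yes] → satisfied.
paragraph 7 — Accredited Household: [Licensed Claimant (paragraph 4)? yes] AND [the claimant has been resident for the qualifying period? no] → not satisfied.

No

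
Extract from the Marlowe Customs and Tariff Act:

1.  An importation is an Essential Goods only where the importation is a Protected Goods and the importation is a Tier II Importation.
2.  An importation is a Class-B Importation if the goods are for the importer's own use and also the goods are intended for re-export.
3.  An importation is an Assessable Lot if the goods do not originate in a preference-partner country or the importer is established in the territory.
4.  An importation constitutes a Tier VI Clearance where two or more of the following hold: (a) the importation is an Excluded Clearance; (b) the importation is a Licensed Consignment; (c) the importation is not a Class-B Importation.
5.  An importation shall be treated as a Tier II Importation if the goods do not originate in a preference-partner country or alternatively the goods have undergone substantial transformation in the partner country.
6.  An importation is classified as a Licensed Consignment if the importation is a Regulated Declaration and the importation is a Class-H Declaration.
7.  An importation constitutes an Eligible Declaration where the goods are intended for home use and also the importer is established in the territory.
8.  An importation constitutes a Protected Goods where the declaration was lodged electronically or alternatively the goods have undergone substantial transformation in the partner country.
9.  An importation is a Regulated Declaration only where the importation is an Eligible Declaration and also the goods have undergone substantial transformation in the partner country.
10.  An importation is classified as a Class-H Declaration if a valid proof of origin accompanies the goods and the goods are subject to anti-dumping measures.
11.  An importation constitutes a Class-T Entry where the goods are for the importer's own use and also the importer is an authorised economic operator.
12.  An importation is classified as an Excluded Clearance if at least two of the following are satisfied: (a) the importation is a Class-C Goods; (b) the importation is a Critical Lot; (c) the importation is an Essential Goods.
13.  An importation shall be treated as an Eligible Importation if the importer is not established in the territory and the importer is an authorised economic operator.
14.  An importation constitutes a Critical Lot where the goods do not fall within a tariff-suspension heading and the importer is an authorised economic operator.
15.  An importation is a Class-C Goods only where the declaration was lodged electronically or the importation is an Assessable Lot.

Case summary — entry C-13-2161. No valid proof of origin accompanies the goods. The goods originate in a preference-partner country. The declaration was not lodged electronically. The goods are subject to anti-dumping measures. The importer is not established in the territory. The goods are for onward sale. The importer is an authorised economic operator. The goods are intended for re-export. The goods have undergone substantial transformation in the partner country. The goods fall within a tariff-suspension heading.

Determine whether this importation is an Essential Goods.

paragraph 8 — Protected Goods: [the declaration was lodged electronically? no] OR [the goods have undergone substantial transformation in the partner country? yes] → satisfied.
paragraph 5 — Tier II Importation: [the goods do not originate in a preference-partner country? no] OR [the goods have undergone substantial transformation in the partner country? yes] → satisfied.
paragraph 1 — Essential Goods: [Protected Goods (paragraph 8)? yes] AND [Tier II Importation (paragraph 5)? yes] → satisfied.

Yes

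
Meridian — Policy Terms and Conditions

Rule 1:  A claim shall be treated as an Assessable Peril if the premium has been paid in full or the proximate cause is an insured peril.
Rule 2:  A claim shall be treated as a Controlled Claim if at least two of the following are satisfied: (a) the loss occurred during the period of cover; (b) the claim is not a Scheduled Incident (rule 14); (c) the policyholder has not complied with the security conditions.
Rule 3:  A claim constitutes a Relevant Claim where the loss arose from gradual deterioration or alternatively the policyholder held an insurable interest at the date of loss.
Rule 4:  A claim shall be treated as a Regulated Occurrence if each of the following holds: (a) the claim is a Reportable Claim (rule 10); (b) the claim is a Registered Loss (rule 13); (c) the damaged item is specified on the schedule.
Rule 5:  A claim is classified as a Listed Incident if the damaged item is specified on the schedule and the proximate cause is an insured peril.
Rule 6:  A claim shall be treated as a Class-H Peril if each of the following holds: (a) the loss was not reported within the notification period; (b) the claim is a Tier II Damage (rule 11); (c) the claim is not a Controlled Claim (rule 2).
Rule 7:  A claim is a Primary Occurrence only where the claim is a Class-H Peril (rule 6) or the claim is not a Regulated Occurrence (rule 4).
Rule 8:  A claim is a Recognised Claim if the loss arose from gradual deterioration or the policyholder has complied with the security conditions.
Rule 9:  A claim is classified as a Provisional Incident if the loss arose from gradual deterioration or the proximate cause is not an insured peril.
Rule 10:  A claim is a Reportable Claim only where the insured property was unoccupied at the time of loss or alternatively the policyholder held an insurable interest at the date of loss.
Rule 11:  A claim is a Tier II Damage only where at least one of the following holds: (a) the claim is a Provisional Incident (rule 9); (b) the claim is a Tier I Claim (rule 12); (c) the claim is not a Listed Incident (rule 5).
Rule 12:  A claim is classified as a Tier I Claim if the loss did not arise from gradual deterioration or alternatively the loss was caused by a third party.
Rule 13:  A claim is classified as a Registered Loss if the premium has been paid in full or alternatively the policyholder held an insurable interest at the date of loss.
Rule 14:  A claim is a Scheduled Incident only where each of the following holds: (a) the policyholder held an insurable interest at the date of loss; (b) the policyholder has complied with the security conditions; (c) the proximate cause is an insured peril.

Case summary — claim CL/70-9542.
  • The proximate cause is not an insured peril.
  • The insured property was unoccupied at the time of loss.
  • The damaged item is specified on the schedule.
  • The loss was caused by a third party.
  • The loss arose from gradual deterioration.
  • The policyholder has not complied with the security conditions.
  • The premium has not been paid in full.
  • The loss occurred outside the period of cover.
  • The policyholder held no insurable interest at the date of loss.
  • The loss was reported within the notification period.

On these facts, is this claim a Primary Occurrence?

Yes

rule 9 — Provisional Incident: [the loss arose from gradual deterioration? yes] OR [the proximate cause is not an insured peril? yes] → satisfied.
rule 12 — Tier I Claim: [the loss did not arise from gradual deterioration? no] OR [the loss was caused by a third party? yes] → satisfied.
rule 5 — Listed Incident: [the damaged item is specified on the schedule? yes] AND [the proximate cause is an insured peril? no] → not satisfied.
rule 11 — Tier II Damage: [Provisional Incident (rule 9)? yes] OR [Tier I Claim (rule 12)? yes] OR [not a Listed Incident (rule 5)? yes] → satisfied.
rule 14 — Scheduled Incident: [the policyholder held an insurable interest at the date of loss? no] AND [the policyholder has complied with the security conditions? no] AND [the proximate cause is an insured peril? no] → not satisfied.
rule 2 — Controlled Claim: the loss occurred during the period of cover? no; not a Scheduled Incident (rule 14)? yes; the policyholder has not complied with the security conditions? yes — 2 of 3 hold (need ≥2) → satisfied.
rule 6 — Class-H Peril: [the loss was not reported within the notification period? no] AND [Tier II Damage (rule 11)? yes] AND [not a Controlled Claim (rule 2)? no] → not satisfied.
rule 10 — Reportable Claim: [the insured property was unoccupied at the time of loss? yes] OR [the policyholder held an insurable interest at the date of loss? no] → satisfied.
rule 13 — Registered Loss: [the premium has been paid in full? no] OR [the policyholder held an insurable interest at the date of loss? no] → not satisfied.
rule 4 — Regulated Occurrence: [Reportable Claim (rule 10)? yes] AND [Registered Loss (rule 13)? no] AND [the damaged item is specified on the schedule? yes] → not satisfied.
rule 7 — Primary Occurrence: [Class-H Peril (rule 6)? no] OR [not a Regulated Occurrence (rule 4)? yes] → satisfied.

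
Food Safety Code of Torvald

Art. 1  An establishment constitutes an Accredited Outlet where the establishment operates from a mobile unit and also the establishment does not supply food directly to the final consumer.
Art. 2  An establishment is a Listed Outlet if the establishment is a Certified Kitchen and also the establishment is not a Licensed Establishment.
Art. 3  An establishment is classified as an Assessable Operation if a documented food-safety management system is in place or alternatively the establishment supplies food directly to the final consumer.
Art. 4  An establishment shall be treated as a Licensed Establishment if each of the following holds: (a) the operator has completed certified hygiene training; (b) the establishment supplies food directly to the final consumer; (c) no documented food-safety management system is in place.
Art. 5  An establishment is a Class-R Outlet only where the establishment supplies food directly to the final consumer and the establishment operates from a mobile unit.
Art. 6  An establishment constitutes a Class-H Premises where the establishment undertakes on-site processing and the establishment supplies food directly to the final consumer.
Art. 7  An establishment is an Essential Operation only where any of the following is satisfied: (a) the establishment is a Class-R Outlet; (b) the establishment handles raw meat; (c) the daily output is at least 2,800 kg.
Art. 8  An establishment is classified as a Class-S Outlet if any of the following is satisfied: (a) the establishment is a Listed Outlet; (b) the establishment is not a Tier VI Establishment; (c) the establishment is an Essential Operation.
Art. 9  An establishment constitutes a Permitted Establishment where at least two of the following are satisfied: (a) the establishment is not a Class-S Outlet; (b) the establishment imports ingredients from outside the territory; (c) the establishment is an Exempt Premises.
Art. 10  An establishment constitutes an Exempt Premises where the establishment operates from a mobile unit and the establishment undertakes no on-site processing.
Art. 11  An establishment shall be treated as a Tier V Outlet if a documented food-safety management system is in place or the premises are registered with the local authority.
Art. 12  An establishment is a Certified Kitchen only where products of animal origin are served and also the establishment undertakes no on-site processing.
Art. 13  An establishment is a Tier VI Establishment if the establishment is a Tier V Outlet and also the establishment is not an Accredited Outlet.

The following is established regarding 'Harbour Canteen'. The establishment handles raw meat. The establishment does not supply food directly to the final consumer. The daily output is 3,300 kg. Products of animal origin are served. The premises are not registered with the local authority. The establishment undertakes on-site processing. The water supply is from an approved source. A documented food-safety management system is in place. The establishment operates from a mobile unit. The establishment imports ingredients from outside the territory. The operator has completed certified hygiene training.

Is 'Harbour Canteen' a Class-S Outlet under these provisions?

Under article 12: products of animal origin are served? yes; and the establishment undertakes no on-site processing? no. So the establishment is not a Certified Kitchen.
Under article 4: the operator has completed certified hygiene training? yes; and the establishment supplies food directly to the final consumer? no; and no documented food-safety management system is in place? no. So the establishment is not a Licensed Establishment.
Under article 2: Certified Kitchen (article 12)? no; and not a Licensed Establishment (article 4)? yes. So the establishment is not a Listed Outlet.
Under article 11: a documented food-safety management system is in place? yes; or the premises are registered with the local authority? no. So the establishment is a Tier V Outlet.
Under article 1: the establishment operates from a mobile unit? yes; and the establishment does not supply food directly to the final consumer? yes. So the establishment is an Accredited Outlet.
Under article 13: Tier V Outlet (article 11)? yes; and not an Accredited Outlet (article 1)? no. So the establishment is not a Tier VI Establishment.
Under article 5: the establishment supplies food directly to the final consumer? no; and the establishment operates from a mobile unit? yes. So the establishment is not a Class-R Outlet.
Under article 7: Class-R Outlet (article 5)? no; or the establishment handles raw meat? yes; or daily output: 3,300 kg ≥ 2,800 kg? yes. So the establishment is an Essential Operation.
Under article 8: Listed Outlet (article 2)? no; or not a Tier VI Establishment (article 13)? yes; or Essential Operation (article 7)? yes. So the establishment is a Class-S Outlet.

Yes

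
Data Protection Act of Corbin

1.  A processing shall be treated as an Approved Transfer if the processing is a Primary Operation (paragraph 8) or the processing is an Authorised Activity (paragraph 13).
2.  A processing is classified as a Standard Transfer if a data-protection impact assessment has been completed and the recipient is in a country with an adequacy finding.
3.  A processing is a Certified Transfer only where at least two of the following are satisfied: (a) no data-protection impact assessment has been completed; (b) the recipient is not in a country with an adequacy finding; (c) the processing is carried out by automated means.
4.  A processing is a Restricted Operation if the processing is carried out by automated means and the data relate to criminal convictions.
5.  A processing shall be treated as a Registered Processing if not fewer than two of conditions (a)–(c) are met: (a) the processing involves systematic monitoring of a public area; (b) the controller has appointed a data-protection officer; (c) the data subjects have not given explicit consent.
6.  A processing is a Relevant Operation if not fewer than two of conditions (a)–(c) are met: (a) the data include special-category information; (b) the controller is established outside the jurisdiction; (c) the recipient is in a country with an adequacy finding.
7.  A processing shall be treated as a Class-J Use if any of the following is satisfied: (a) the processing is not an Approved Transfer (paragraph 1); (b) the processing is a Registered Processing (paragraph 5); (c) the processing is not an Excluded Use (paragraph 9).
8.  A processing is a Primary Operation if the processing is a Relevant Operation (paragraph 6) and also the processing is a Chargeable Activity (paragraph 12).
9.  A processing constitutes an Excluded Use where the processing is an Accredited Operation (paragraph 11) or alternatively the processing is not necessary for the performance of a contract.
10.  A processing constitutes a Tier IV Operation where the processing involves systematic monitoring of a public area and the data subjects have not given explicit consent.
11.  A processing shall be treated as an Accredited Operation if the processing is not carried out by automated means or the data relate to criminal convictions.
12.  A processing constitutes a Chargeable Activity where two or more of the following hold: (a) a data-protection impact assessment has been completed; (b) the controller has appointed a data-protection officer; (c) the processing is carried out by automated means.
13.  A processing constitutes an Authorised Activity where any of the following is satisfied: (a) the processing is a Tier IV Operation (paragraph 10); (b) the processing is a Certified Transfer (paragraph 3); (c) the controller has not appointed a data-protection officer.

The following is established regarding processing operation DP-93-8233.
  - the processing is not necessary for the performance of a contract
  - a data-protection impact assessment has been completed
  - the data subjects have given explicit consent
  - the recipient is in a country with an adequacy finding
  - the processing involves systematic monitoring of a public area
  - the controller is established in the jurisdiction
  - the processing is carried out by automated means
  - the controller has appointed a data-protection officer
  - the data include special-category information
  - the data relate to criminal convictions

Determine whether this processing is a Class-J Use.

Under paragraph 6: the data include special-category information? yes; the controller is established outside the jurisdiction? no; the recipient is in a country with an adequacy finding? yes — 2 of 3 hold (need ≥2) → satisfied.
Under paragraph 12: a data-protection impact assessment has been completed? yes; the controller has appointed a data-protection officer? yes; the processing is carried out by automated means? yes — 3 of 3 hold (need ≥2) → satisfied.
Under paragraph 8: Relevant Operation (paragraph 6)? yes; and Chargeable Activity (paragraph 12)? yes. So the processing is a Primary Operation.
Under paragraph 10: the processing involves systematic monitoring of a public area? yes; and the data subjects have not given explicit consent? no. So the processing is not a Tier IV Operation.
Under paragraph 3: no data-protection impact assessment has been completed? no; the recipient is not in a country with an adequacy finding? no; the processing is carried out by automated means? yes — 1 of 3 hold (need ≥2) → not satisfied.
Under paragraph 13: Tier IV Operation (paragraph 10)? no; or Certified Transfer (paragraph 3)? no; or the controller has not appointed a data-protection officer? no. So the processing is not an Authorised Activity.
Under paragraph 1: Primary Operation (paragraph 8)? yes; or Authorised Activity (paragraph 13)? no. So the processing is an Approved Transfer.
Under paragraph 5: the processing involves systematic monitoring of a public area? yes; the controller has appointed a data-protection officer? yes; the data subjects have not given explicit consent? no — 2 of 3 hold (need ≥2) → satisfied.
Under paragraph 11: the processing is not carried out by automated means? no; or the data relate to criminal convictions? yes. So the processing is an Accredited Operation.
Under paragraph 9: Accredited Operation (paragraph 11)? yes; or the processing is not necessary for the performance of a contract? yes. So the processing is an Excluded Use.
Under paragraph 7: not an Approved Transfer (paragraph 1)? no; or Registered Processing (paragraph 5)? yes; or not an Excluded Use (paragraph 9)? no. So the processing is a Class-J Use.

Yes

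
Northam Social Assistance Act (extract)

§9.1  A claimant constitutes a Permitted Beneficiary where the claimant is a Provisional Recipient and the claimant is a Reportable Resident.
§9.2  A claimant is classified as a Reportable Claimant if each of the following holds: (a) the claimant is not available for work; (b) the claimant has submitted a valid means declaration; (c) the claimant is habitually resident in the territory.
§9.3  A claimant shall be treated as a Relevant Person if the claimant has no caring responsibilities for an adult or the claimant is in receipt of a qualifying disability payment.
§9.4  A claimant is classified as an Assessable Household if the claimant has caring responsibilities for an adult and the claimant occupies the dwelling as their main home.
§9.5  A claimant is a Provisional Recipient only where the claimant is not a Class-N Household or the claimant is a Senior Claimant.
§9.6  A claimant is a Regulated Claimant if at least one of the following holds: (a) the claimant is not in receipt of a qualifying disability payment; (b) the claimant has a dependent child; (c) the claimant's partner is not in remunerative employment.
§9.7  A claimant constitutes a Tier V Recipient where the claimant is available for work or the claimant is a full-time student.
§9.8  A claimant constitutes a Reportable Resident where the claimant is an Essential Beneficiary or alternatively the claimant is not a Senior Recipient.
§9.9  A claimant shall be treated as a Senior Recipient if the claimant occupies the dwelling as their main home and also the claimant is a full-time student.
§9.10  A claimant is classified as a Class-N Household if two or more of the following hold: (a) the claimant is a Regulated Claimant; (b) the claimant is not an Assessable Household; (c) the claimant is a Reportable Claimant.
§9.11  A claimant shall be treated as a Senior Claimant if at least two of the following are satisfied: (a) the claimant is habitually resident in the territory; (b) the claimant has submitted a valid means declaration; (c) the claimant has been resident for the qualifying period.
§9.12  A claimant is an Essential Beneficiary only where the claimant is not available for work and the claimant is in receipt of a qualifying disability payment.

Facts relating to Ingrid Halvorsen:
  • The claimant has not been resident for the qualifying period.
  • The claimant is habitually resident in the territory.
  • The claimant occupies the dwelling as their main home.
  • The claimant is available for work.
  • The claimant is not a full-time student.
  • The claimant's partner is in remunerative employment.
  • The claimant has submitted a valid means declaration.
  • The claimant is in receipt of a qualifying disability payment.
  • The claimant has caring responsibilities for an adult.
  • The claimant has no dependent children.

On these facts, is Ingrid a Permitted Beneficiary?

Yes

§9.6 — Regulated Claimant: [the claimant is not in receipt of a qualifying disability payment? no] OR [the claimant has a dependent child? no] OR [the claimant's partner is not in remunerative employment? no] → not satisfied.
§9.4 — Assessable Household: [the claimant has caring responsibilities for an adult? yes] AND [the claimant occupies the dwelling as their main home? yes] → satisfied.
§9.2 — Reportable Claimant: [the claimant is not available for work? no] AND [the claimant has submitted a valid means declaration? yes] AND [the claimant is habitually resident in the territory? yes] → not satisfied.
§9.10 — Class-N Household: Regulated Claimant (§9.6)? no; not an Assessable Household (§9.4)? no; Reportable Claimant (§9.2)? no — 0 of 3 hold (need ≥2) → not satisfied.
§9.11 — Senior Claimant: the claimant is habitually resident in the territory? yes; the claimant has submitted a valid means declaration? yes; the claimant has been resident for the qualifying period? no — 2 of 3 hold (need ≥2) → satisfied.
§9.5 — Provisional Recipient: [not a Class-N Household (§9.10)? yes] OR [Senior Claimant (§9.11)? yes] → satisfied.
§9.12 — Essential Beneficiary: [the claimant is not available for work? no] AND [the claimant is in receipt of a qualifying disability payment? yes] → not satisfied.
§9.9 — Senior Recipient: [the claimant occupies the dwelling as their main home? yes] AND [the claimant is a full-time student? no] → not satisfied.
§9.8 — Reportable Resident: [Essential Beneficiary (§9.12)? no] OR [not a Senior Recipient (§9.9)? yes] → satisfied.
§9.1 — Permitted Beneficiary: [Provisional Recipient (§9.5)? yes] AND [Reportable Resident (§9.8)? yes] → satisfied.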